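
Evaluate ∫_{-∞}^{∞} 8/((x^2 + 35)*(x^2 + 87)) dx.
Let f(z) = 8/((z^2 + 35)*(z^2 + 87)). The denominator has no real zeros and deg Q - deg P = 4 ≥ 2, so the integral of f over the upper semicircle |z| = R tends to 0 as R → ∞. Closing the contour in the upper half-plane,
  ∫_{-∞}^{∞} f(x) dx = 2πi · Σ Res(f, z_k)  over the poles with Im z_k > 0.

Zeros of the denominator: z^2 + 87 = 0 gives z = ±sqrt(87)*I; z^2 + 35 = 0 gives z = ±sqrt(35)*I.
Upper half-plane: z = sqrt(35)*I, z = sqrt(87)*I (simple).

Each pole is a simple zero of Q(z) = z^4 + 122*z^2 + 3045, so Res(f, z₀) = P(z₀)/Q'(z₀) with P(z) = 8, Q'(z) = 4*z^3 + 244*z:
  Res(f, sqrt(35)*I) = (8)/(104*sqrt(35)*I) = -sqrt(35)*I/455
  Res(f, sqrt(87)*I) = (8)/(-104*sqrt(87)*I) = sqrt(87)*I/1131

Sum of residues: I*(-sqrt(35)/455 + sqrt(87)/1131)
∫_{-∞}^{∞} f(x) dx = 2πi · (I*(-sqrt(35)/455 + sqrt(87)/1131)) = 2*pi*(-35*sqrt(87) + 87*sqrt(35))/39585

Final answer: 2*pi*(-35*sqrt(87) + 87*sqrt(35))/39585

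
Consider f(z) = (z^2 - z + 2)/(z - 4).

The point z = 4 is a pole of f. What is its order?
Factor the denominator:
  z - 4 = (z - 4)

The numerator P(z) = z^2 - z + 2 has P(4) = 14 ≠ 0, so no factor of (z - 4) cancels.
Near z = 4 we can therefore write f(z) = g(z)/(z - 4) with g analytic at 4 and g(4) ≠ 0 (g is just the numerator).

Hence z = 4 is a pole of order 1.

Final answer: 1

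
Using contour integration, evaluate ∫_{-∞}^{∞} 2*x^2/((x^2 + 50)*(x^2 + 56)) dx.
pi*(-5*sqrt(2) + 2*sqrt(14))/3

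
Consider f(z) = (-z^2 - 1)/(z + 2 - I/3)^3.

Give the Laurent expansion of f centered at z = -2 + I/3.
Put w = z - (-2 + I/3), i.e. z = w - 2 + I/3. The denominator is w^3, so it suffices to rewrite the numerator in powers of w.

P(z) = -z^2 - 1
P(w - 2 + I/3) = -44/9 + 4*I/3 + (4 - 2*I/3)*w - w^2

Dividing each term by w^3:
  f = (-44/9 + 4*I/3)/w^3 + (4 - 2*I/3)/w^2 - 1/w

Substituting back w = z + 2 - I/3:
  f(z) = (-44/9 + 4*I/3)/(z + 2 - I/3)^3 + (4 - 2*I/3)/(z + 2 - I/3)^2 - 1/(z + 2 - I/3)

The series is finite because the numerator is a polynomial; the negative powers form the principal part, and the coefficient of 1/(z + 2 - I/3) gives Res(f, -2 + I/3) = -1.

Final answer: (-44/9 + 4*I/3)/(z + 2 - I/3)^3 + (4 - 2*I/3)/(z + 2 - I/3)^2 - 1/(z + 2 - I/3)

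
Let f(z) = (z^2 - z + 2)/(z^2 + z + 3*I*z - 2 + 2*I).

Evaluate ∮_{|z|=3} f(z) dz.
By the residue theorem, ∮_C f(z) dz = 2πi · (sum of the residues of f at the poles inside |z| = 3).

The denominator factors as (z + 2*I)*(z + 1 + I), so the singularities of f are simple poles at z = -2*I, z = -1 - I.
  |-2*I|² = 4 < 9 = 3², so this pole is inside the contour.
  |-1 - I|² = 2 < 9 = 3², so this pole is inside the contour.

With P(z) = z^2 - z + 2 and Q(z) = z^2 + z + 3*I*z - 2 + 2*I, each pole is simple, so Res(f, z₀) = P(z₀)/Q'(z₀) with Q'(z) = 2*z + 1 + 3*I.
  Res(f, -2*I) = P(-2*I)/Q'(-2*I) = (-2 + 2*I)/(1 - I) = -2
  Res(f, -1 - I) = P(-1 - I)/Q'(-1 - I) = (3 + 3*I)/(-1 + I) = -3*I

Sum of residues inside C: -2 - 3*I
∮_C f(z) dz = 2πi · (-2 - 3*I) = pi*(6 - 4*I)

Final answer: pi*(6 - 4*I)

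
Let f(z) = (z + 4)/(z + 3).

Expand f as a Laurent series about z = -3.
Put w = z - (-3), i.e. z = w - 3. The denominator is w, so it suffices to rewrite the numerator in powers of w.

P(z) = z + 4
P(w - 3) = 1 + w

Dividing each term by w:
  f = 1/w + 1

Substituting back w = z + 3:
  f(z) = 1/(z + 3) + 1

The series is finite because the numerator is a polynomial; the negative powers form the principal part, and the coefficient of 1/(z + 3) gives Res(f, -3) = 1.

Final answer: 1/(z + 3) + 1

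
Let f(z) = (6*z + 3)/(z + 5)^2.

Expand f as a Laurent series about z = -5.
-27/(z + 5)^2 + 6/(z + 5)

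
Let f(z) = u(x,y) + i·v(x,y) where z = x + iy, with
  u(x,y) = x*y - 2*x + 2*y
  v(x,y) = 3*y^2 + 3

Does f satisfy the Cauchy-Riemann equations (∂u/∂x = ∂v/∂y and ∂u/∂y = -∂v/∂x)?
∂u/∂x = y - 2
∂v/∂y = 6*y
∂u/∂y = x + 2
∂v/∂x = 0
∂u/∂x ≠ ∂v/∂y and ∂u/∂y ≠ -∂v/∂x; the Cauchy-Riemann equations are not satisfied, so f is not analytic.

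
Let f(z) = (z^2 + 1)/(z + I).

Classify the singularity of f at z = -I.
removable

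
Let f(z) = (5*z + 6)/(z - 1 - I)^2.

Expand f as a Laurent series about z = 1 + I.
Put w = z - (1 + I), i.e. z = w + 1 + I. The denominator is w^2, so it suffices to rewrite the numerator in powers of w.

P(z) = 5*z + 6
P(w + 1 + I) = 11 + 5*I + 5*w

Dividing each term by w^2:
  f = (11 + 5*I)/w^2 + 5/w

Substituting back w = z - 1 - I:
  f(z) = (11 + 5*I)/(z - 1 - I)^2 + 5/(z - 1 - I)

The series is finite because the numerator is a polynomial; the negative powers form the principal part, and the coefficient of 1/(z - 1 - I) gives Res(f, 1 + I) = 5.

Final answer: (11 + 5*I)/(z - 1 - I)^2 + 5/(z - 1 - I)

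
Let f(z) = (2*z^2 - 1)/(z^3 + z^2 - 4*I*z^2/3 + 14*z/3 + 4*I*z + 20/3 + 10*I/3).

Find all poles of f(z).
{-1 + I/3, -1 + 3*I, 1 - 2*I}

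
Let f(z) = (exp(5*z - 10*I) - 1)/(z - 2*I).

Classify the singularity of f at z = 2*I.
removable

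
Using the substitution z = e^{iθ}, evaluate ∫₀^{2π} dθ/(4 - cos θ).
2*sqrt(15)*pi/15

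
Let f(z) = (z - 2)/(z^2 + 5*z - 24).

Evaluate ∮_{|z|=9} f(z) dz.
By the residue theorem, ∮_C f(z) dz = 2πi · (sum of the residues of f at the poles inside |z| = 9).

The denominator factors as (z + 8)*(z - 3), so the singularities of f are simple poles at z = -8, z = 3.
  |-8|² = 64 < 81 = 9², so this pole is inside the contour.
  |3|² = 9 < 81 = 9², so this pole is inside the contour.

With P(z) = z - 2 and Q(z) = z^2 + 5*z - 24, each pole is simple, so Res(f, z₀) = P(z₀)/Q'(z₀) with Q'(z) = 2*z + 5.
  Res(f, -8) = P(-8)/Q'(-8) = (-10)/(-11) = 10/11
  Res(f, 3) = P(3)/Q'(3) = (1)/(11) = 1/11

Sum of residues inside C: 1
∮_C f(z) dz = 2πi · (1) = 2*I*pi

Final answer: 2*I*pi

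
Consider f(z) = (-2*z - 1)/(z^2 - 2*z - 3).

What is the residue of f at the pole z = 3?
Write f(z) = P(z)/Q(z) with P(z) = -2*z - 1 and Q(z) = z^2 - 2*z - 3.
The denominator factors as Q(z) = (z - 3)*(z + 1), so z = 3 is a simple zero of Q and P is analytic there; z = 3 is therefore a simple pole and
  Res(f, z₀) = P(z₀)/Q'(z₀).

Q'(z) = 2*z - 2, so Q'(3) = 4.
P(3) = -7.

Res(f, 3) = (-7)/(4) = -7/4

Final answer: -7/4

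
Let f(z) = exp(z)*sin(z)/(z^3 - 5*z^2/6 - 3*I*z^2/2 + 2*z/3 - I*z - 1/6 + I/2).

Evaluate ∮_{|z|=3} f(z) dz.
-12*pi*exp(-1/2 - I/2)*sin(1/2 + I/2)/17 + pi*(-81/85 + 18*I/85)*exp(1/3)*sin(1/3) + pi*(21/85 - 18*I/85)*exp(1 + 2*I)*sin(1 + 2*I)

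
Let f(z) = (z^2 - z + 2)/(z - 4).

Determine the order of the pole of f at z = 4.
1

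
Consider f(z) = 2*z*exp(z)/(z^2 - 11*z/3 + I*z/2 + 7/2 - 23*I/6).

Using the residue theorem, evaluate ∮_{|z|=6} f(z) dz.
By the residue theorem, ∮_C f(z) dz = 2πi · (sum of the residues of f at the poles inside |z| = 6).

The denominator factors as (z - 2/3 + 3*I/2)*(z - 3 - I), so the singularities of f are simple poles at z = 2/3 - 3*I/2, z = 3 + I.
  |2/3 - 3*I/2|² = 97/36 < 36 = 6², so this pole is inside the contour.
  |3 + I|² = 10 < 36 = 6², so this pole is inside the contour.

With P(z) = 2*z*exp(z) and Q(z) = z^2 - 11*z/3 + I*z/2 + 7/2 - 23*I/6, each pole is simple, so Res(f, z₀) = P(z₀)/Q'(z₀) with Q'(z) = 2*z - 11/3 + I/2.
  Res(f, 2/3 - 3*I/2) = P(2/3 - 3*I/2)/Q'(2/3 - 3*I/2) = ((4/3 - 3*I)*exp(2/3 - 3*I/2))/(-7/3 - 5*I/2) = (158/421 + 372*I/421)*exp(2/3 - 3*I/2)
  Res(f, 3 + I) = P(3 + I)/Q'(3 + I) = ((6 + 2*I)*exp(3 + I))/(7/3 + 5*I/2) = (684/421 - 372*I/421)*exp(3 + I)

Sum of residues inside C: (158/421 + 372*I/421)*exp(2/3 - 3*I/2) + (684/421 - 372*I/421)*exp(3 + I)
∮_C f(z) dz = 2πi · ((158/421 + 372*I/421)*exp(2/3 - 3*I/2) + (684/421 - 372*I/421)*exp(3 + I)) = pi*(-744/421 + 316*I/421)*exp(2/3 - 3*I/2) + pi*(744/421 + 1368*I/421)*exp(3 + I)

Final answer: pi*(-744/421 + 316*I/421)*exp(2/3 - 3*I/2) + pi*(744/421 + 1368*I/421)*exp(3 + I)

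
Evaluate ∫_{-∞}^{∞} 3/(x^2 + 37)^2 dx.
Let f(z) = 3/(z^2 + 37)^2. The denominator has no real zeros and deg Q - deg P = 4 ≥ 2, so the integral of f over the upper semicircle |z| = R tends to 0 as R → ∞. Closing the contour in the upper half-plane,
  ∫_{-∞}^{∞} f(x) dx = 2πi · Σ Res(f, z_k)  over the poles with Im z_k > 0.

Zeros of the denominator: z^2 + 37 = 0 gives z = ±sqrt(37)*I.
Upper half-plane: z = sqrt(37)*I (a pole of order 2).

Write f(z) = g(z)/(z - sqrt(37)*I)^2 with g(z) = 3/(z + sqrt(37)*I)^2. For a double pole, Res(f, z₀) = g'(z₀):
  g'(z) = -6/(z + sqrt(37)*I)^3
  Res(f, sqrt(37)*I) = g'(sqrt(37)*I) = -3*sqrt(37)*I/5476

∫_{-∞}^{∞} f(x) dx = 2πi · (-3*sqrt(37)*I/5476) = 3*sqrt(37)*pi/2738

Final answer: 3*sqrt(37)*pi/2738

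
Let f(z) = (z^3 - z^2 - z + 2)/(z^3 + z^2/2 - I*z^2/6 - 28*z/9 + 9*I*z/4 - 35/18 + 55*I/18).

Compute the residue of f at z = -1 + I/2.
-8379/7460 - 8667*I/7460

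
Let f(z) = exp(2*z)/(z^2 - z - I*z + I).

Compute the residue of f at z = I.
Write f(z) = P(z)/Q(z) with P(z) = exp(2*z) and Q(z) = z^2 - z - I*z + I.
The denominator factors as Q(z) = (z - 1)*(z - I), so z = I is a simple zero of Q and P is analytic there; z = I is therefore a simple pole and
  Res(f, z₀) = P(z₀)/Q'(z₀).

Q'(z) = 2*z - 1 - I, so Q'(I) = -1 + I.
P(I) = exp(2*I).

Res(f, I) = (exp(2*I))/(-1 + I) = (-1/2 - I/2)*exp(2*I)

Final answer: (-1/2 - I/2)*exp(2*I)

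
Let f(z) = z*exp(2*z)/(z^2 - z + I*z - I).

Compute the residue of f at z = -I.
Write f(z) = P(z)/Q(z) with P(z) = z*exp(2*z) and Q(z) = z^2 - z + I*z - I.
The denominator factors as Q(z) = (z + I)*(z - 1), so z = -I is a simple zero of Q and P is analytic there; z = -I is therefore a simple pole and
  Res(f, z₀) = P(z₀)/Q'(z₀).

Q'(z) = 2*z - 1 + I, so Q'(-I) = -1 - I.
P(-I) = -I*exp(-2*I).

Res(f, -I) = (-I*exp(-2*I))/(-1 - I) = (1/2 + I/2)*exp(-2*I)

Final answer: (1/2 + I/2)*exp(-2*I)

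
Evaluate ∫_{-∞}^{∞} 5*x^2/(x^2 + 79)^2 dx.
5*sqrt(79)*pi/158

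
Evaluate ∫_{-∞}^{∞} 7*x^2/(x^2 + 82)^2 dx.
7*sqrt(82)*pi/164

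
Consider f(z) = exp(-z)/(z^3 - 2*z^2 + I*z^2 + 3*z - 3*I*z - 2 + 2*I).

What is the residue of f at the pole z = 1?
Write f(z) = P(z)/Q(z) with P(z) = exp(-z) and Q(z) = z^3 - 2*z^2 + I*z^2 + 3*z - 3*I*z - 2 + 2*I.
The denominator factors as Q(z) = (z - 1)*(z - 1 - I)*(z + 2*I), so z = 1 is a simple zero of Q and P is analytic there; z = 1 is therefore a simple pole and
  Res(f, z₀) = P(z₀)/Q'(z₀).

Q'(z) = 3*z^2 - 4*z + 2*I*z + 3 - 3*I, so Q'(1) = 2 - I.
P(1) = exp(-1).

Res(f, 1) = (exp(-1))/(2 - I) = (2/5 + I/5)*exp(-1)

Final answer: (2/5 + I/5)*exp(-1)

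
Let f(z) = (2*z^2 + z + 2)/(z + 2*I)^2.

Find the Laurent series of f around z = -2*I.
Put w = z - (-2*I), i.e. z = w - 2*I. The denominator is w^2, so it suffices to rewrite the numerator in powers of w.

P(z) = 2*z^2 + z + 2
P(w - 2*I) = -6 - 2*I + (1 - 8*I)*w + 2*w^2

Dividing each term by w^2:
  f = (-6 - 2*I)/w^2 + (1 - 8*I)/w + 2

Substituting back w = z + 2*I:
  f(z) = (-6 - 2*I)/(z + 2*I)^2 + (1 - 8*I)/(z + 2*I) + 2

The series is finite because the numerator is a polynomial; the negative powers form the principal part, and the coefficient of 1/(z + 2*I) gives Res(f, -2*I) = 1 - 8*I.

Final answer: (-6 - 2*I)/(z + 2*I)^2 + (1 - 8*I)/(z + 2*I) + 2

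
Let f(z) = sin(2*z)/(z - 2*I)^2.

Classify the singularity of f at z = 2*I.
pole of order 2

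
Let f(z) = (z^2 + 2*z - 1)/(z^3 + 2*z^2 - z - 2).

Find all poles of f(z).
The singularities of f are the zeros of the denominator. Factoring,
  z^3 + 2*z^2 - z - 2 = (z + 2)*(z - 1)*(z + 1)
so the candidates are z = -2, z = 1, z = -1.

Check the numerator P(z) = z^2 + 2*z - 1 at each one:
  P(-2) = -1 ≠ 0, so z = -2 is a (simple) pole.
  P(1) = 2 ≠ 0, so z = 1 is a (simple) pole.
  P(-1) = -2 ≠ 0, so z = -1 is a (simple) pole.

Poles of f: {-2, -1, 1}

Final answer: {-2, -1, 1}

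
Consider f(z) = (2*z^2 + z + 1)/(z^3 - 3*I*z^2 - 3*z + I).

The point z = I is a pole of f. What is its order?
Factor the denominator:
  z^3 - 3*I*z^2 - 3*z + I = (z - I)^3

The numerator P(z) = 2*z^2 + z + 1 has P(I) = -1 + I ≠ 0, so no factor of (z - I) cancels.
Near z = I we can therefore write f(z) = g(z)/(z - I)^3 with g analytic at I and g(I) ≠ 0 (g is just the numerator).

Hence z = I is a pole of order 3.

Final answer: 3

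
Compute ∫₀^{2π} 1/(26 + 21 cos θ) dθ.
Let J = ∫₀^{2π} dθ/(26 + 21 cos θ).
Put z = e^{iθ}: then cos θ = (z + 1/z)/2, dθ = dz/(iz), and z runs once counterclockwise around |z| = 1:
  J = ∮_{|z|=1} 1/(26 + 21*(z + 1/z)/2) · dz/(iz) = (2/i) ∮_{|z|=1} dz/(21*z^2 + 52*z + 21).
The roots of 21*z^2 + 52*z + 21 are z = (-26 ± sqrt(26^2 - 21^2))/21, with sqrt(235) = sqrt(235); their product is 1, so only z₊ = -26/21 + sqrt(235)/21 lies inside the unit circle (z₋ = -26/21 - sqrt(235)/21 lies outside).
z₊ is a simple zero of q(z) = 21*z^2 + 52*z + 21, so Res(1/q, z₊) = 1/q'(z₊) with q'(z) = 42*z + 52; and q'(z₊) = 21*(z₊ - z₋) = 2*sqrt(235).
Therefore J = (2/i) · 2πi · 1/(2*sqrt(235)) = 2*pi/(sqrt(235)) = 2*sqrt(235)*pi/235

Final answer: 2*sqrt(235)*pi/235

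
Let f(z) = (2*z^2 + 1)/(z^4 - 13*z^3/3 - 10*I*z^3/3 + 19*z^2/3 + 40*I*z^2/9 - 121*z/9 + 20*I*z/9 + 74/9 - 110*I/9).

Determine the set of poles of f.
{-2/3 - I, 1 - 2*I/3, 2 + 2*I, 2 + 3*I}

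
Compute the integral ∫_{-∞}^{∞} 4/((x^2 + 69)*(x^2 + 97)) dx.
Let f(z) = 4/((z^2 + 69)*(z^2 + 97)). The denominator has no real zeros and deg Q - deg P = 4 ≥ 2, so the integral of f over the upper semicircle |z| = R tends to 0 as R → ∞. Closing the contour in the upper half-plane,
  ∫_{-∞}^{∞} f(x) dx = 2πi · Σ Res(f, z_k)  over the poles with Im z_k > 0.

Zeros of the denominator: z^2 + 97 = 0 gives z = ±sqrt(97)*I; z^2 + 69 = 0 gives z = ±sqrt(69)*I.
Upper half-plane: z = sqrt(69)*I, z = sqrt(97)*I (simple).

Each pole is a simple zero of Q(z) = z^4 + 166*z^2 + 6693, so Res(f, z₀) = P(z₀)/Q'(z₀) with P(z) = 4, Q'(z) = 4*z^3 + 332*z:
  Res(f, sqrt(69)*I) = (4)/(56*sqrt(69)*I) = -sqrt(69)*I/966
  Res(f, sqrt(97)*I) = (4)/(-56*sqrt(97)*I) = sqrt(97)*I/1358

Sum of residues: I*(-sqrt(69)/966 + sqrt(97)/1358)
∫_{-∞}^{∞} f(x) dx = 2πi · (I*(-sqrt(69)/966 + sqrt(97)/1358)) = pi*(-69*sqrt(97) + 97*sqrt(69))/46851

Final answer: pi*(-69*sqrt(97) + 97*sqrt(69))/46851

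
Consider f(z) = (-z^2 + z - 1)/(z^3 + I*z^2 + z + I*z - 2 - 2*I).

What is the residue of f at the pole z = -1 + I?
Write f(z) = P(z)/Q(z) with P(z) = -z^2 + z - 1 and Q(z) = z^3 + I*z^2 + z + I*z - 2 - 2*I.
The denominator factors as Q(z) = (z + 2*I)*(z + 1 - I)*(z - 1), so z = -1 + I is a simple zero of Q and P is analytic there; z = -1 + I is therefore a simple pole and
  Res(f, z₀) = P(z₀)/Q'(z₀).

Q'(z) = 3*z^2 + 2*I*z + 1 + I, so Q'(-1 + I) = -1 - 7*I.
P(-1 + I) = -2 + 3*I.

Res(f, -1 + I) = (-2 + 3*I)/(-1 - 7*I) = -19/50 - 17*I/50

Final answer: -19/50 - 17*I/50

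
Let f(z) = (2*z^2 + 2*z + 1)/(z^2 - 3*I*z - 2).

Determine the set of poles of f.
{I, 2*I}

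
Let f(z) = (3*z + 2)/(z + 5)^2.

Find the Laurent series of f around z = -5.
-13/(z + 5)^2 + 3/(z + 5)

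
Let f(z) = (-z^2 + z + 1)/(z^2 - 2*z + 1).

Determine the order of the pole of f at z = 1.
Factor the denominator:
  z^2 - 2*z + 1 = (z - 1)^2

The numerator P(z) = -z^2 + z + 1 has P(1) = 1 ≠ 0, so no factor of (z - 1) cancels.
Near z = 1 we can therefore write f(z) = g(z)/(z - 1)^2 with g analytic at 1 and g(1) ≠ 0 (g is just the numerator).

Hence z = 1 is a pole of order 2.

Final answer: 2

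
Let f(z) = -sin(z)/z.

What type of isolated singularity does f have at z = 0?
Let u = z. The argument of sin is z = u, so
  f = -sin(u)/u = -((u) - (u)^3/6 + ...)/u = -1 + (1/6)*u^2 - ...
The Laurent expansion about u = 0 has no negative powers; equivalently lim_{z→0} f(z) = -1 exists and is finite.
So the singularity is removable.

Final answer: removable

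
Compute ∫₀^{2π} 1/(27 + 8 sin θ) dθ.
Call the integral J. The integrand is 2π-periodic and we integrate over a full period, so shifting θ does not change the value (θ → θ + π/2 turns sin θ into cos θ). Hence
  J = ∫₀^{2π} dθ/(27 + 8 cos θ).
Put z = e^{iθ}: then cos θ = (z + 1/z)/2, dθ = dz/(iz), and z runs once counterclockwise around |z| = 1:
  J = ∮_{|z|=1} 1/(27 + 8*(z + 1/z)/2) · dz/(iz) = (2/i) ∮_{|z|=1} dz/(8*z^2 + 54*z + 8).
The roots of 8*z^2 + 54*z + 8 are z = (-27 ± sqrt(27^2 - 8^2))/8, with sqrt(665) = sqrt(665); their product is 1, so only z₊ = -27/8 + sqrt(665)/8 lies inside the unit circle (z₋ = -27/8 - sqrt(665)/8 lies outside).
z₊ is a simple zero of q(z) = 8*z^2 + 54*z + 8, so Res(1/q, z₊) = 1/q'(z₊) with q'(z) = 16*z + 54; and q'(z₊) = 8*(z₊ - z₋) = 2*sqrt(665).
Therefore J = (2/i) · 2πi · 1/(2*sqrt(665)) = 2*pi/(sqrt(665)) = 2*sqrt(665)*pi/665

Final answer: 2*sqrt(665)*pi/665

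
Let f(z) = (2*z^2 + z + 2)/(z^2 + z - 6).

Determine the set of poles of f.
The singularities of f are the zeros of the denominator. Factoring,
  z^2 + z - 6 = (z - 2)*(z + 3)
so the candidates are z = 2, z = -3.

Check the numerator P(z) = 2*z^2 + z + 2 at each one:
  P(2) = 12 ≠ 0, so z = 2 is a (simple) pole.
  P(-3) = 17 ≠ 0, so z = -3 is a (simple) pole.

Poles of f: {-3, 2}

Final answer: {-3, 2}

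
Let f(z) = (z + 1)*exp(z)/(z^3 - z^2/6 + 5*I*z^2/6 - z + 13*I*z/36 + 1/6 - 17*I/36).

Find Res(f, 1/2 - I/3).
Write f(z) = P(z)/Q(z) with P(z) = (z + 1)*exp(z) and Q(z) = z^3 - z^2/6 + 5*I*z^2/6 - z + 13*I*z/36 + 1/6 - 17*I/36.
The denominator factors as Q(z) = (z - 1/2 + I/3)*(z - 2/3 + I/2)*(z + 1), so z = 1/2 - I/3 is a simple zero of Q and P is analytic there; z = 1/2 - I/3 is therefore a simple pole and
  Res(f, z₀) = P(z₀)/Q'(z₀).

Q'(z) = 3*z^2 - z/3 + 5*I*z/3 - 1 + 13*I/36, so Q'(1/2 - I/3) = -7/36 + 11*I/36.
P(1/2 - I/3) = (3/2 - I/3)*exp(1/2 - I/3).

Res(f, 1/2 - I/3) = ((3/2 - I/3)*exp(1/2 - I/3))/(-7/36 + 11*I/36) = (-3 - 3*I)*exp(1/2 - I/3)

Final answer: (-3 - 3*I)*exp(1/2 - I/3)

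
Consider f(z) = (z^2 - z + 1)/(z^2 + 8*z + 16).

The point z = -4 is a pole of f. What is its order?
Factor the denominator:
  z^2 + 8*z + 16 = (z + 4)^2

The numerator P(z) = z^2 - z + 1 has P(-4) = 21 ≠ 0, so no factor of (z + 4) cancels.
Near z = -4 we can therefore write f(z) = g(z)/(z + 4)^2 with g analytic at -4 and g(-4) ≠ 0 (g is just the numerator).

Hence z = -4 is a pole of order 2.

Final answer: 2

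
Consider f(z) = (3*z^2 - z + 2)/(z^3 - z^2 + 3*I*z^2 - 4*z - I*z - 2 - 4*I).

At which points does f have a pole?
The singularities of f are the zeros of the denominator. Factoring,
  z^3 - z^2 + 3*I*z^2 - 4*z - I*z - 2 - 4*I = (z + 1)*(z - 2 + I)*(z + 2*I)
so the candidates are z = -1, z = 2 - I, z = -2*I.

Check the numerator P(z) = 3*z^2 - z + 2 at each one:
  P(-1) = 6 ≠ 0, so z = -1 is a (simple) pole.
  P(2 - I) = 9 - 11*I ≠ 0, so z = 2 - I is a (simple) pole.
  P(-2*I) = -10 + 2*I ≠ 0, so z = -2*I is a (simple) pole.

Poles of f: {-1, -2*I, 2 - I}

Final answer: {-1, -2*I, 2 - I}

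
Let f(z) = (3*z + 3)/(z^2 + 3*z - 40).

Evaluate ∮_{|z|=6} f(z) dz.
By the residue theorem, ∮_C f(z) dz = 2πi · (sum of the residues of f at the poles inside |z| = 6).

The denominator factors as (z - 5)*(z + 8), so the singularities of f are simple poles at z = 5, z = -8.
  |5|² = 25 < 36 = 6², so this pole is inside the contour.
  |-8|² = 64 > 36 = 6², so this pole is outside the contour.

With P(z) = 3*z + 3 and Q(z) = z^2 + 3*z - 40, each pole is simple, so Res(f, z₀) = P(z₀)/Q'(z₀) with Q'(z) = 2*z + 3.
  Res(f, 5) = P(5)/Q'(5) = (18)/(13) = 18/13

∮_C f(z) dz = 2πi · (18/13) = 36*I*pi/13

Final answer: 36*I*pi/13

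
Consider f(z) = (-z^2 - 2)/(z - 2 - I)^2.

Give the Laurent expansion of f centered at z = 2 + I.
Put w = z - (2 + I), i.e. z = w + 2 + I. The denominator is w^2, so it suffices to rewrite the numerator in powers of w.

P(z) = -z^2 - 2
P(w + 2 + I) = -5 - 4*I + (-4 - 2*I)*w - w^2

Dividing each term by w^2:
  f = (-5 - 4*I)/w^2 + (-4 - 2*I)/w - 1

Substituting back w = z - 2 - I:
  f(z) = (-5 - 4*I)/(z - 2 - I)^2 + (-4 - 2*I)/(z - 2 - I) - 1

The series is finite because the numerator is a polynomial; the negative powers form the principal part, and the coefficient of 1/(z - 2 - I) gives Res(f, 2 + I) = -4 - 2*I.

Final answer: (-5 - 4*I)/(z - 2 - I)^2 + (-4 - 2*I)/(z - 2 - I) - 1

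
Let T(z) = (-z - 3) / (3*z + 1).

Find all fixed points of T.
{-1/3 - 2*sqrt(2)*I/3, -1/3 + 2*sqrt(2)*I/3}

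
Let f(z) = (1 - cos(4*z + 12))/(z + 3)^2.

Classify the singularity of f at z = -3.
Let u = z + 3. The argument of cos is 4*z + 12 = 4u, so
  f = (1 - cos(4u))/u^2 = ((4u)^2/2 - (4u)^4/24 + ...)/u^2 = 8 - (32/3)*u^2 + ...
The Laurent expansion about u = 0 has no negative powers; equivalently lim_{z→-3} f(z) = 8 exists and is finite.
So the singularity is removable.

Final answer: removable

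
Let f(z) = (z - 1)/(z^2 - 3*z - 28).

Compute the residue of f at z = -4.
Write f(z) = P(z)/Q(z) with P(z) = z - 1 and Q(z) = z^2 - 3*z - 28.
The denominator factors as Q(z) = (z + 4)*(z - 7), so z = -4 is a simple zero of Q and P is analytic there; z = -4 is therefore a simple pole and
  Res(f, z₀) = P(z₀)/Q'(z₀).

Q'(z) = 2*z - 3, so Q'(-4) = -11.
P(-4) = -5.

Res(f, -4) = (-5)/(-11) = 5/11

Final answer: 5/11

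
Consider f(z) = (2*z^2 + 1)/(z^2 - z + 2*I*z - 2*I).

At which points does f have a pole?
The singularities of f are the zeros of the denominator. Factoring,
  z^2 - z + 2*I*z - 2*I = (z - 1)*(z + 2*I)
so the candidates are z = 1, z = -2*I.

Check the numerator P(z) = 2*z^2 + 1 at each one:
  P(1) = 3 ≠ 0, so z = 1 is a (simple) pole.
  P(-2*I) = -7 ≠ 0, so z = -2*I is a (simple) pole.

Poles of f: {-2*I, 1}

Final answer: {-2*I, 1}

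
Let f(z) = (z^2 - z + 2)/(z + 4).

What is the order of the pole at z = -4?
1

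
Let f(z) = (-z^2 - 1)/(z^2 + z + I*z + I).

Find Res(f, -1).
Write f(z) = P(z)/Q(z) with P(z) = -z^2 - 1 and Q(z) = z^2 + z + I*z + I.
The denominator factors as Q(z) = (z + 1)*(z + I), so z = -1 is a simple zero of Q and P is analytic there; z = -1 is therefore a simple pole and
  Res(f, z₀) = P(z₀)/Q'(z₀).

Q'(z) = 2*z + 1 + I, so Q'(-1) = -1 + I.
P(-1) = -2.

Res(f, -1) = (-2)/(-1 + I) = 1 + I

Final answer: 1 + I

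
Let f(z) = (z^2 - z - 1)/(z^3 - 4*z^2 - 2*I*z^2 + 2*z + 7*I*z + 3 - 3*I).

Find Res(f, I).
-1/2 - I/2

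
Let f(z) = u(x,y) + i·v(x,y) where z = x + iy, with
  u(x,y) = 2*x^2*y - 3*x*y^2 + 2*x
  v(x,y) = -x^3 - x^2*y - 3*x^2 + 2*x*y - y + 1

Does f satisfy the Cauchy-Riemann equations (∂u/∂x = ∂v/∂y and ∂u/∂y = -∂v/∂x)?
∂u/∂x = 4*x*y - 3*y^2 + 2
∂v/∂y = -x^2 + 2*x - 1
∂u/∂y = 2*x^2 - 6*x*y
∂v/∂x = -3*x^2 - 2*x*y - 6*x + 2*y
∂u/∂x ≠ ∂v/∂y and ∂u/∂y ≠ -∂v/∂x; the Cauchy-Riemann equations are not satisfied, so f is not analytic.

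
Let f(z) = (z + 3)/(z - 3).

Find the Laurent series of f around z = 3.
Put w = z - (3), i.e. z = w + 3. The denominator is w, so it suffices to rewrite the numerator in powers of w.

P(z) = z + 3
P(w + 3) = 6 + w

Dividing each term by w:
  f = 6/w + 1

Substituting back w = z - 3:
  f(z) = 6/(z - 3) + 1

The series is finite because the numerator is a polynomial; the negative powers form the principal part, and the coefficient of 1/(z - 3) gives Res(f, 3) = 6.

Final answer: 6/(z - 3) + 1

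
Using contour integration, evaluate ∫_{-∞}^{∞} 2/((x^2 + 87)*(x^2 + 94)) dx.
Let f(z) = 2/((z^2 + 87)*(z^2 + 94)). The denominator has no real zeros and deg Q - deg P = 4 ≥ 2, so the integral of f over the upper semicircle |z| = R tends to 0 as R → ∞. Closing the contour in the upper half-plane,
  ∫_{-∞}^{∞} f(x) dx = 2πi · Σ Res(f, z_k)  over the poles with Im z_k > 0.

Zeros of the denominator: z^2 + 87 = 0 gives z = ±sqrt(87)*I; z^2 + 94 = 0 gives z = ±sqrt(94)*I.
Upper half-plane: z = sqrt(87)*I, z = sqrt(94)*I (simple).

Each pole is a simple zero of Q(z) = z^4 + 181*z^2 + 8178, so Res(f, z₀) = P(z₀)/Q'(z₀) with P(z) = 2, Q'(z) = 4*z^3 + 362*z:
  Res(f, sqrt(87)*I) = (2)/(14*sqrt(87)*I) = -sqrt(87)*I/609
  Res(f, sqrt(94)*I) = (2)/(-14*sqrt(94)*I) = sqrt(94)*I/658

Sum of residues: I*(-sqrt(87)/609 + sqrt(94)/658)
∫_{-∞}^{∞} f(x) dx = 2πi · (I*(-sqrt(87)/609 + sqrt(94)/658)) = pi*(-87*sqrt(94) + 94*sqrt(87))/28623

Final answer: pi*(-87*sqrt(94) + 94*sqrt(87))/28623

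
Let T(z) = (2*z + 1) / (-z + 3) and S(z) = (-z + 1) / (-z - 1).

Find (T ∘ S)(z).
(3*z - 1)/(2*z + 4)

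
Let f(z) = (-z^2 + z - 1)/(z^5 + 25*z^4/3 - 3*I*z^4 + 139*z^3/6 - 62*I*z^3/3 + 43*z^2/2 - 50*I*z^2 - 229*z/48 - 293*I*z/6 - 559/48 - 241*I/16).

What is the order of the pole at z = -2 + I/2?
Factor the denominator:
  z^5 + 25*z^4/3 - 3*I*z^4 + 139*z^3/6 - 62*I*z^3/3 + 43*z^2/2 - 50*I*z^2 - 229*z/48 - 293*I*z/6 - 559/48 - 241*I/16 = (z + 2 - I/2)^4*(z + 1/3 - I)

The numerator P(z) = -z^2 + z - 1 has P(-2 + I/2) = -27/4 + 5*I/2 ≠ 0, so no factor of (z + 2 - I/2) cancels.
Near z = -2 + I/2 we can therefore write f(z) = g(z)/(z + 2 - I/2)^4 with g analytic at -2 + I/2 and g(-2 + I/2) ≠ 0 (g is the numerator divided by the remaining denominator factors).

Hence z = -2 + I/2 is a pole of order 4.

Final answer: 4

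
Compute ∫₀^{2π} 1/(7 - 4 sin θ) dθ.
2*sqrt(33)*pi/33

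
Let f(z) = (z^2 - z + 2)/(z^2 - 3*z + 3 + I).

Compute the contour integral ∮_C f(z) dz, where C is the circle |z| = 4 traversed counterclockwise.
By the residue theorem, ∮_C f(z) dz = 2πi · (sum of the residues of f at the poles inside |z| = 4).

The denominator factors as (z - 2 + I)*(z - 1 - I), so the singularities of f are simple poles at z = 2 - I, z = 1 + I.
  |2 - I|² = 5 < 16 = 4², so this pole is inside the contour.
  |1 + I|² = 2 < 16 = 4², so this pole is inside the contour.

With P(z) = z^2 - z + 2 and Q(z) = z^2 - 3*z + 3 + I, each pole is simple, so Res(f, z₀) = P(z₀)/Q'(z₀) with Q'(z) = 2*z - 3.
  Res(f, 2 - I) = P(2 - I)/Q'(2 - I) = (3 - 3*I)/(1 - 2*I) = 9/5 + 3*I/5
  Res(f, 1 + I) = P(1 + I)/Q'(1 + I) = (1 + I)/(-1 + 2*I) = 1/5 - 3*I/5

Sum of residues inside C: 2
∮_C f(z) dz = 2πi · (2) = 4*I*pi

Final answer: 4*I*pi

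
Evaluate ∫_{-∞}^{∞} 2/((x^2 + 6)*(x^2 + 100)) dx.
Let f(z) = 2/((z^2 + 6)*(z^2 + 100)). The denominator has no real zeros and deg Q - deg P = 4 ≥ 2, so the integral of f over the upper semicircle |z| = R tends to 0 as R → ∞. Closing the contour in the upper half-plane,
  ∫_{-∞}^{∞} f(x) dx = 2πi · Σ Res(f, z_k)  over the poles with Im z_k > 0.

Zeros of the denominator: z^2 + 6 = 0 gives z = ±sqrt(6)*I; z^2 + 100 = 0 gives z = ±10*I.
Upper half-plane: z = 10*I, z = sqrt(6)*I (simple).

Each pole is a simple zero of Q(z) = z^4 + 106*z^2 + 600, so Res(f, z₀) = P(z₀)/Q'(z₀) with P(z) = 2, Q'(z) = 4*z^3 + 212*z:
  Res(f, 10*I) = (2)/(-1880*I) = I/940
  Res(f, sqrt(6)*I) = (2)/(188*sqrt(6)*I) = -sqrt(6)*I/564

Sum of residues: I*(3 - 5*sqrt(6))/2820
∫_{-∞}^{∞} f(x) dx = 2πi · (I*(3 - 5*sqrt(6))/2820) = pi*(-3 + 5*sqrt(6))/1410

Final answer: pi*(-3 + 5*sqrt(6))/1410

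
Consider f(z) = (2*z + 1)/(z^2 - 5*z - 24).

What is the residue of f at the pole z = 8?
17/11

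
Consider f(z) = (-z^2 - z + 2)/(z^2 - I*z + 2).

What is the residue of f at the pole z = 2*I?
Write f(z) = P(z)/Q(z) with P(z) = -z^2 - z + 2 and Q(z) = z^2 - I*z + 2.
The denominator factors as Q(z) = (z - 2*I)*(z + I), so z = 2*I is a simple zero of Q and P is analytic there; z = 2*I is therefore a simple pole and
  Res(f, z₀) = P(z₀)/Q'(z₀).

Q'(z) = 2*z - I, so Q'(2*I) = 3*I.
P(2*I) = 6 - 2*I.

Res(f, 2*I) = (6 - 2*I)/(3*I) = -2/3 - 2*I

Final answer: -2/3 - 2*I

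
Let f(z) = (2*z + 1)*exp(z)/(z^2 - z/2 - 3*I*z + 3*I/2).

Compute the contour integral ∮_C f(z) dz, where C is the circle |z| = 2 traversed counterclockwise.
By the residue theorem, ∮_C f(z) dz = 2πi · (sum of the residues of f at the poles inside |z| = 2).

The denominator factors as (z - 1/2)*(z - 3*I), so the singularities of f are simple poles at z = 1/2, z = 3*I.
  |1/2|² = 1/4 < 4 = 2², so this pole is inside the contour.
  |3*I|² = 9 > 4 = 2², so this pole is outside the contour.

With P(z) = (2*z + 1)*exp(z) and Q(z) = z^2 - z/2 - 3*I*z + 3*I/2, each pole is simple, so Res(f, z₀) = P(z₀)/Q'(z₀) with Q'(z) = 2*z - 1/2 - 3*I.
  Res(f, 1/2) = P(1/2)/Q'(1/2) = (2*exp(1/2))/(1/2 - 3*I) = (4/37 + 24*I/37)*exp(1/2)

∮_C f(z) dz = 2πi · ((4/37 + 24*I/37)*exp(1/2)) = pi*(-48/37 + 8*I/37)*exp(1/2)

Final answer: pi*(-48/37 + 8*I/37)*exp(1/2)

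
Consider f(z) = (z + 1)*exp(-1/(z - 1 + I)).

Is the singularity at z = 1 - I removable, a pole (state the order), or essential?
Let u = z - 1 + I. Then
  e^(-1/u) = Σ_{k≥0} (-1)^k/(k!·u^k) = 1 - 1/u + 1/(2*u^2) - 1/(6*u^3) + ...
which has infinitely many negative powers of u, so exp(-1/(z - 1 + I)) has an essential singularity at z = 1 - I.
The extra factor z + 1 is a nonzero polynomial; if the product had at most a pole at z = 1 - I, dividing by that polynomial would leave exp(-1/(z - 1 + I)) with at most a pole too — contradiction. (Equivalently, the product's Laurent series still has infinitely many negative powers.)
So the singularity is essential.

Final answer: essential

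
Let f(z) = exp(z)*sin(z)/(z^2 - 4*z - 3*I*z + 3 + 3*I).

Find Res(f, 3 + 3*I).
(2/13 - 3*I/13)*exp(3 + 3*I)*sin(3 + 3*I)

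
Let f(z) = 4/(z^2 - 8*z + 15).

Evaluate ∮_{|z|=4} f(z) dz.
By the residue theorem, ∮_C f(z) dz = 2πi · (sum of the residues of f at the poles inside |z| = 4).

The denominator factors as (z - 3)*(z - 5), so the singularities of f are simple poles at z = 3, z = 5.
  |3|² = 9 < 16 = 4², so this pole is inside the contour.
  |5|² = 25 > 16 = 4², so this pole is outside the contour.

With P(z) = 4 and Q(z) = z^2 - 8*z + 15, each pole is simple, so Res(f, z₀) = P(z₀)/Q'(z₀) with Q'(z) = 2*z - 8.
  Res(f, 3) = P(3)/Q'(3) = (4)/(-2) = -2

∮_C f(z) dz = 2πi · (-2) = -4*I*pi

Final answer: -4*I*pi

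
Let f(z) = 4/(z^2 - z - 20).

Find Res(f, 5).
4/9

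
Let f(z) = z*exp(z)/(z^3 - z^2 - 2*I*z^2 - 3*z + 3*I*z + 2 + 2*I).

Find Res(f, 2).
Write f(z) = P(z)/Q(z) with P(z) = z*exp(z) and Q(z) = z^3 - z^2 - 2*I*z^2 - 3*z + 3*I*z + 2 + 2*I.
The denominator factors as Q(z) = (z - I)*(z - 2)*(z + 1 - I), so z = 2 is a simple zero of Q and P is analytic there; z = 2 is therefore a simple pole and
  Res(f, z₀) = P(z₀)/Q'(z₀).

Q'(z) = 3*z^2 - 2*z - 4*I*z - 3 + 3*I, so Q'(2) = 5 - 5*I.
P(2) = 2*exp(2).

Res(f, 2) = (2*exp(2))/(5 - 5*I) = (1/5 + I/5)*exp(2)

Final answer: (1/5 + I/5)*exp(2)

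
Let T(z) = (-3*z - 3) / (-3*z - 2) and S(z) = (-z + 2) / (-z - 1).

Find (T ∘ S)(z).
(T ∘ S)(z) = T(S(z)) = ((-3)*S(z) + (-3))/((-3)*S(z) + (-2)). Multiply numerator and denominator by -z - 1:
  numerator:   (-3)*(-z + 2) + (-3)*(-z - 1) = 6*z - 3
  denominator: (-3)*(-z + 2) + (-2)*(-z - 1) = 5*z - 4
(T ∘ S)(z) = (6*z - 3)/(5*z - 4)

Final answer: (6*z - 3)/(5*z - 4)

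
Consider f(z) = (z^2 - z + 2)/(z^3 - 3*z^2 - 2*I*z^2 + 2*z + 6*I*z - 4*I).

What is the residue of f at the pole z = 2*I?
Write f(z) = P(z)/Q(z) with P(z) = z^2 - z + 2 and Q(z) = z^3 - 3*z^2 - 2*I*z^2 + 2*z + 6*I*z - 4*I.
The denominator factors as Q(z) = (z - 2)*(z - 1)*(z - 2*I), so z = 2*I is a simple zero of Q and P is analytic there; z = 2*I is therefore a simple pole and
  Res(f, z₀) = P(z₀)/Q'(z₀).

Q'(z) = 3*z^2 - 6*z - 4*I*z + 2 + 6*I, so Q'(2*I) = -2 - 6*I.
P(2*I) = -2 - 2*I.

Res(f, 2*I) = (-2 - 2*I)/(-2 - 6*I) = 2/5 - I/5

Final answer: 2/5 - I/5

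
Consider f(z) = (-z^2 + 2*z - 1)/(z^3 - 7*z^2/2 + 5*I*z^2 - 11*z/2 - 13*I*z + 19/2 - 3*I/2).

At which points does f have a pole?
The singularities of f are the zeros of the denominator. Factoring,
  z^3 - 7*z^2/2 + 5*I*z^2 - 11*z/2 - 13*I*z + 19/2 - 3*I/2 = (z - 1/2 + 3*I)*(z + I)*(z - 3 + I)
so the candidates are z = 1/2 - 3*I, z = -I, z = 3 - I.

Check the numerator P(z) = -z^2 + 2*z - 1 at each one:
  P(1/2 - 3*I) = 35/4 - 3*I ≠ 0, so z = 1/2 - 3*I is a (simple) pole.
  P(-I) = -2*I ≠ 0, so z = -I is a (simple) pole.
  P(3 - I) = -3 + 4*I ≠ 0, so z = 3 - I is a (simple) pole.

Poles of f: {-I, 1/2 - 3*I, 3 - I}

Final answer: {-I, 1/2 - 3*I, 3 - I}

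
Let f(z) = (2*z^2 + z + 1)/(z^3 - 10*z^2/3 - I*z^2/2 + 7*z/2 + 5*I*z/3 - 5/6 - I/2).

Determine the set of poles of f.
The singularities of f are the zeros of the denominator. Factoring,
  z^3 - 10*z^2/3 - I*z^2/2 + 7*z/2 + 5*I*z/3 - 5/6 - I/2 = (z - 1 - I)*(z - 2 + I/2)*(z - 1/3)
so the candidates are z = 1 + I, z = 2 - I/2, z = 1/3.

Check the numerator P(z) = 2*z^2 + z + 1 at each one:
  P(1 + I) = 2 + 5*I ≠ 0, so z = 1 + I is a (simple) pole.
  P(2 - I/2) = 21/2 - 9*I/2 ≠ 0, so z = 2 - I/2 is a (simple) pole.
  P(1/3) = 14/9 ≠ 0, so z = 1/3 is a (simple) pole.

Poles of f: {1/3, 1 + I, 2 - I/2}

Final answer: {1/3, 1 + I, 2 - I/2}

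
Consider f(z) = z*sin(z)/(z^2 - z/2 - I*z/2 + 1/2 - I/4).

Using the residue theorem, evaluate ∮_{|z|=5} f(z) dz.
By the residue theorem, ∮_C f(z) dz = 2πi · (sum of the residues of f at the poles inside |z| = 5).

The denominator factors as (z - 1/2 - I)*(z + I/2), so the singularities of f are simple poles at z = 1/2 + I, z = -I/2.
  |1/2 + I|² = 5/4 < 25 = 5², so this pole is inside the contour.
  |-I/2|² = 1/4 < 25 = 5², so this pole is inside the contour.

With P(z) = z*sin(z) and Q(z) = z^2 - z/2 - I*z/2 + 1/2 - I/4, each pole is simple, so Res(f, z₀) = P(z₀)/Q'(z₀) with Q'(z) = 2*z - 1/2 - I/2.
  Res(f, 1/2 + I) = P(1/2 + I)/Q'(1/2 + I) = ((1/2 + I)*sin(1/2 + I))/(1/2 + 3*I/2) = (7/10 - I/10)*sin(1/2 + I)
  Res(f, -I/2) = P(-I/2)/Q'(-I/2) = (-sinh(1/2)/2)/(-1/2 - 3*I/2) = (1/10 - 3*I/10)*sinh(1/2)

Sum of residues inside C: (1/10 - 3*I/10)*sinh(1/2) + (7/10 - I/10)*sin(1/2 + I)
∮_C f(z) dz = 2πi · ((1/10 - 3*I/10)*sinh(1/2) + (7/10 - I/10)*sin(1/2 + I)) = pi*(3/5 + I/5)*sinh(1/2) + pi*(1/5 + 7*I/5)*sin(1/2 + I)

Final answer: pi*(3/5 + I/5)*sinh(1/2) + pi*(1/5 + 7*I/5)*sin(1/2 + I)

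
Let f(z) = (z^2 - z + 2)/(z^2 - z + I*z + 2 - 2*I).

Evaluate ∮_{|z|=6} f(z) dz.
By the residue theorem, ∮_C f(z) dz = 2πi · (sum of the residues of f at the poles inside |z| = 6).

The denominator factors as (z + 2*I)*(z - 1 - I), so the singularities of f are simple poles at z = -2*I, z = 1 + I.
  |-2*I|² = 4 < 36 = 6², so this pole is inside the contour.
  |1 + I|² = 2 < 36 = 6², so this pole is inside the contour.

With P(z) = z^2 - z + 2 and Q(z) = z^2 - z + I*z + 2 - 2*I, each pole is simple, so Res(f, z₀) = P(z₀)/Q'(z₀) with Q'(z) = 2*z - 1 + I.
  Res(f, -2*I) = P(-2*I)/Q'(-2*I) = (-2 + 2*I)/(-1 - 3*I) = -2/5 - 4*I/5
  Res(f, 1 + I) = P(1 + I)/Q'(1 + I) = (1 + I)/(1 + 3*I) = 2/5 - I/5

Sum of residues inside C: -I
∮_C f(z) dz = 2πi · (-I) = 2*pi

Final answer: 2*pi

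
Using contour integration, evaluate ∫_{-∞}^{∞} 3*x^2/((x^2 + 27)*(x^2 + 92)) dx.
Let f(z) = 3*z^2/((z^2 + 27)*(z^2 + 92)). The denominator has no real zeros and deg Q - deg P = 2 ≥ 2, so the integral of f over the upper semicircle |z| = R tends to 0 as R → ∞. Closing the contour in the upper half-plane,
  ∫_{-∞}^{∞} f(x) dx = 2πi · Σ Res(f, z_k)  over the poles with Im z_k > 0.

Zeros of the denominator: z^2 + 92 = 0 gives z = ±2*sqrt(23)*I; z^2 + 27 = 0 gives z = ±3*sqrt(3)*I.
Upper half-plane: z = 2*sqrt(23)*I, z = 3*sqrt(3)*I (simple).

Each pole is a simple zero of Q(z) = z^4 + 119*z^2 + 2484, so Res(f, z₀) = P(z₀)/Q'(z₀) with P(z) = 3*z^2, Q'(z) = 4*z^3 + 238*z:
  Res(f, 2*sqrt(23)*I) = (-276)/(-260*sqrt(23)*I) = -3*sqrt(23)*I/65
  Res(f, 3*sqrt(3)*I) = (-81)/(390*sqrt(3)*I) = 9*sqrt(3)*I/130

Sum of residues: 3*I*(-2*sqrt(23) + 3*sqrt(3))/130
∫_{-∞}^{∞} f(x) dx = 2πi · (3*I*(-2*sqrt(23) + 3*sqrt(3))/130) = 3*pi*(-3*sqrt(3) + 2*sqrt(23))/65

Final answer: 3*pi*(-3*sqrt(3) + 2*sqrt(23))/65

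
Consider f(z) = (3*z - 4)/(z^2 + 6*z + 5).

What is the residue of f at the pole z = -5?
19/4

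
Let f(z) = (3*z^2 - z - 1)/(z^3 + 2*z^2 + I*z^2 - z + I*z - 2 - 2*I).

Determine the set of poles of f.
The singularities of f are the zeros of the denominator. Factoring,
  z^3 + 2*z^2 + I*z^2 - z + I*z - 2 - 2*I = (z + 1 + I)*(z + 2)*(z - 1)
so the candidates are z = -1 - I, z = -2, z = 1.

Check the numerator P(z) = 3*z^2 - z - 1 at each one:
  P(-1 - I) = 7*I ≠ 0, so z = -1 - I is a (simple) pole.
  P(-2) = 13 ≠ 0, so z = -2 is a (simple) pole.
  P(1) = 1 ≠ 0, so z = 1 is a (simple) pole.

Poles of f: {-2, -1 - I, 1}

Final answer: {-2, -1 - I, 1}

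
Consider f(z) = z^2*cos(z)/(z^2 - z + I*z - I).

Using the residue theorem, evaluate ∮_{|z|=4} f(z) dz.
pi*(1 + I)*cos(1) + pi*(1 + I)*cosh(1)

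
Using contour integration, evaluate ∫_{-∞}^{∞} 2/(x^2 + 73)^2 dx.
Let f(z) = 2/(z^2 + 73)^2. The denominator has no real zeros and deg Q - deg P = 4 ≥ 2, so the integral of f over the upper semicircle |z| = R tends to 0 as R → ∞. Closing the contour in the upper half-plane,
  ∫_{-∞}^{∞} f(x) dx = 2πi · Σ Res(f, z_k)  over the poles with Im z_k > 0.

Zeros of the denominator: z^2 + 73 = 0 gives z = ±sqrt(73)*I.
Upper half-plane: z = sqrt(73)*I (a pole of order 2).

Write f(z) = g(z)/(z - sqrt(73)*I)^2 with g(z) = 2/(z + sqrt(73)*I)^2. For a double pole, Res(f, z₀) = g'(z₀):
  g'(z) = -4/(z + sqrt(73)*I)^3
  Res(f, sqrt(73)*I) = g'(sqrt(73)*I) = -sqrt(73)*I/10658

∫_{-∞}^{∞} f(x) dx = 2πi · (-sqrt(73)*I/10658) = sqrt(73)*pi/5329

Final answer: sqrt(73)*pi/5329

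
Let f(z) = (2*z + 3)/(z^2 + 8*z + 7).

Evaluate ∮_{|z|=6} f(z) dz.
I*pi/3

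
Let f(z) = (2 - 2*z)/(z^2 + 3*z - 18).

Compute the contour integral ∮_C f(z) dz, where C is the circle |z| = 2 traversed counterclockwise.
By the residue theorem, ∮_C f(z) dz = 2πi · (sum of the residues of f at the poles inside |z| = 2).

The denominator factors as (z + 6)*(z - 3), so the singularities of f are simple poles at z = -6, z = 3.
  |-6|² = 36 > 4 = 2², so this pole is outside the contour.
  |3|² = 9 > 4 = 2², so this pole is outside the contour.

No pole lies inside the contour, so f is analytic on and inside C and the integral is 0 (Cauchy's theorem).

Final answer: 0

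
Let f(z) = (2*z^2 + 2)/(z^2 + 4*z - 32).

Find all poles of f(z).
{-8, 4}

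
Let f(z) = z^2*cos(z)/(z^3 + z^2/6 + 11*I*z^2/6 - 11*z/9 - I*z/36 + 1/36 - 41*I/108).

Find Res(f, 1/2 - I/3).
Write f(z) = P(z)/Q(z) with P(z) = z^2*cos(z) and Q(z) = z^3 + z^2/6 + 11*I*z^2/6 - 11*z/9 - I*z/36 + 1/36 - 41*I/108.
The denominator factors as Q(z) = (z + 1/3 + I/2)*(z - 1/2 + I/3)*(z + 1/3 + I), so z = 1/2 - I/3 is a simple zero of Q and P is analytic there; z = 1/2 - I/3 is therefore a simple pole and
  Res(f, z₀) = P(z₀)/Q'(z₀).

Q'(z) = 3*z^2 + z/3 + 11*I*z/3 - 11/9 - I/36, so Q'(1/2 - I/3) = 7/12 + 25*I/36.
P(1/2 - I/3) = (5/36 - I/3)*cos(1/2 - I/3).

Res(f, 1/2 - I/3) = ((5/36 - I/3)*cos(1/2 - I/3))/(7/12 + 25*I/36) = (-15/82 - 29*I/82)*cos(1/2 - I/3)

Final answer: (-15/82 - 29*I/82)*cos(1/2 - I/3)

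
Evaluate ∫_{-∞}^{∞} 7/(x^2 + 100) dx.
7*pi/10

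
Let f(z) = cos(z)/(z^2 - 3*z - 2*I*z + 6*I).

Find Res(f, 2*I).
(-3/13 - 2*I/13)*cosh(2)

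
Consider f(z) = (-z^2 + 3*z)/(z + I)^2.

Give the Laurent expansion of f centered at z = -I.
Put w = z - (-I), i.e. z = w - I. The denominator is w^2, so it suffices to rewrite the numerator in powers of w.

P(z) = -z^2 + 3*z
P(w - I) = 1 - 3*I + (3 + 2*I)*w - w^2

Dividing each term by w^2:
  f = (1 - 3*I)/w^2 + (3 + 2*I)/w - 1

Substituting back w = z + I:
  f(z) = (1 - 3*I)/(z + I)^2 + (3 + 2*I)/(z + I) - 1

The series is finite because the numerator is a polynomial; the negative powers form the principal part, and the coefficient of 1/(z + I) gives Res(f, -I) = 3 + 2*I.

Final answer: (1 - 3*I)/(z + I)^2 + (3 + 2*I)/(z + I) - 1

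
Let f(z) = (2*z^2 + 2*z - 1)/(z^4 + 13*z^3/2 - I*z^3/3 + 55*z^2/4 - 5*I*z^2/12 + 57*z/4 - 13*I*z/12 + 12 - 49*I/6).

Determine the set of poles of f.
The singularities of f are the zeros of the denominator. Factoring,
  z^4 + 13*z^3/2 - I*z^3/3 + 55*z^2/4 - 5*I*z^2/12 + 57*z/4 - 13*I*z/12 + 12 - 49*I/6 = (z + 1/2 + 3*I/2)*(z + 3 - I/3)*(z - I)*(z + 3 - I/2)
so the candidates are z = -1/2 - 3*I/2, z = -3 + I/3, z = I, z = -3 + I/2.

Check the numerator P(z) = 2*z^2 + 2*z - 1 at each one:
  P(-1/2 - 3*I/2) = -6 ≠ 0, so z = -1/2 - 3*I/2 is a (simple) pole.
  P(-3 + I/3) = 97/9 - 10*I/3 ≠ 0, so z = -3 + I/3 is a (simple) pole.
  P(I) = -3 + 2*I ≠ 0, so z = I is a (simple) pole.
  P(-3 + I/2) = 21/2 - 5*I ≠ 0, so z = -3 + I/2 is a (simple) pole.

Poles of f: {-3 + I/3, -3 + I/2, -1/2 - 3*I/2, I}

Final answer: {-3 + I/3, -3 + I/2, -1/2 - 3*I/2, I}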